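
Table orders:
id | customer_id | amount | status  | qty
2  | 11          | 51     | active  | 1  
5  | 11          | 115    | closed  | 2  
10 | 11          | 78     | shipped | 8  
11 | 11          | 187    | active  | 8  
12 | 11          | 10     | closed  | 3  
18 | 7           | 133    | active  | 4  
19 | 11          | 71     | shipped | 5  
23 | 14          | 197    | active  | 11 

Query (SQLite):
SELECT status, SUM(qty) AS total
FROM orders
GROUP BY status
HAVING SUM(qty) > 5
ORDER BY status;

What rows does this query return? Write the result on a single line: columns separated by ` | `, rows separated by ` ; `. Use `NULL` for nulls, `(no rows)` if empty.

Partition orders by status; compute SUM(qty) within each group.
HAVING: keep groups where SUM(qty) > 5.
  active: ids {2, 11, 18, 23} → SUM(qty)=24
  closed: ids {5, 12} → SUM(qty)=5
  shipped: ids {10, 19} → SUM(qty)=13

active | 24 ; shipped | 13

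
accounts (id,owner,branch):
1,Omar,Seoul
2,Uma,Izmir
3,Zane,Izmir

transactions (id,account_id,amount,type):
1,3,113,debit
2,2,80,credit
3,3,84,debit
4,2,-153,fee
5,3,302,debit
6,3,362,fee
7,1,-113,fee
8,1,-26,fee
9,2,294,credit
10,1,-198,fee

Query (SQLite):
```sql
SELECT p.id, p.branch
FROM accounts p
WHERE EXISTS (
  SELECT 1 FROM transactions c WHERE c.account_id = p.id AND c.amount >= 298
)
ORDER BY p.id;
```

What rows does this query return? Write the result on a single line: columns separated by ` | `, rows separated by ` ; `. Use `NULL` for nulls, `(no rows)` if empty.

3 | Izmir

For each accounts row, check whether any transactions with matching account_id has amount >= 298.
Keep rows where that is true.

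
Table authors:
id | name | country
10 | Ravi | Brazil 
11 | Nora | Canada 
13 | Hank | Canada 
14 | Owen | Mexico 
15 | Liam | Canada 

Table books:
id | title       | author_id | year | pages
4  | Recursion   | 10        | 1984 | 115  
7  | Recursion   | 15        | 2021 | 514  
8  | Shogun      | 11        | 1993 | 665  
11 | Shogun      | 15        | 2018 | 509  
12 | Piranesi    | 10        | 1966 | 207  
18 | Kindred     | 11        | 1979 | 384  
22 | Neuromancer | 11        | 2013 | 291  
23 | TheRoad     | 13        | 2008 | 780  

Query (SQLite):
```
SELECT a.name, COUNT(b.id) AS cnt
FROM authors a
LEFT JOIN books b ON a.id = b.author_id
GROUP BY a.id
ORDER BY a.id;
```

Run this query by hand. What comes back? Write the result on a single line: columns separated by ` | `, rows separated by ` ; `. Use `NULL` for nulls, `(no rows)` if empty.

LEFT JOIN keeps every authors row; unmatched ones get NULL for books columns.
Group by authors.id and compute COUNT(b.id). COUNT(col) of an all-NULL group is 0.
  10: ids {4, 12} → COUNT(b.id)=2
  11: ids {8, 18, 22} → COUNT(b.id)=3
  13: ids {23} → COUNT(b.id)=1
  14: ids {—} → COUNT(b.id)=0
  15: ids {7, 11} → COUNT(b.id)=2

Ravi | 2 ; Nora | 3 ; Hank | 1 ; Owen | 0 ; Liam | 2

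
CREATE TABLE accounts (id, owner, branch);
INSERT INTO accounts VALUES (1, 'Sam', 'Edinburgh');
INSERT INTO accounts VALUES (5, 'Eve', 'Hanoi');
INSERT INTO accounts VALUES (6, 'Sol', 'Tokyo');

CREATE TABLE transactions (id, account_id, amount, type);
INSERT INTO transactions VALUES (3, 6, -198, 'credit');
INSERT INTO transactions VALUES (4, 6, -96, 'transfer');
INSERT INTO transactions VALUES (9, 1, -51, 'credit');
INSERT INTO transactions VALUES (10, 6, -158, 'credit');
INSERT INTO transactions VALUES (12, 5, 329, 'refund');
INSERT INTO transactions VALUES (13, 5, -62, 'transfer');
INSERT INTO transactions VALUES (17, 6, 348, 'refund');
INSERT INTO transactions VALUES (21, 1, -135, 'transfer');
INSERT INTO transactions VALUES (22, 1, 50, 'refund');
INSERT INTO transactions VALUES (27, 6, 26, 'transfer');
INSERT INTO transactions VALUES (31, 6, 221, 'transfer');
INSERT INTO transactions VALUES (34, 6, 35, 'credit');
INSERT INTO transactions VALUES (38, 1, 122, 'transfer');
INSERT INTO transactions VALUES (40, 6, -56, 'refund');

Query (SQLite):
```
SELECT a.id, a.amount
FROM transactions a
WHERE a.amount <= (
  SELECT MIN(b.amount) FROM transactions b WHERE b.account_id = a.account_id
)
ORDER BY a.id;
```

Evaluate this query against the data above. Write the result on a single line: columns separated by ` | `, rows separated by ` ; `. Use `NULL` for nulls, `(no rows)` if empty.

For each transactions row a, compute MIN(amount) over rows sharing a.account_id.
Keep row a if a.amount <= that per-group MIN.
  account_id=1: MIN(amount) = -135
  account_id=5: MIN(amount) = -62
  account_id=6: MIN(amount) = -198

3 | -198 ; 13 | -62 ; 21 | -135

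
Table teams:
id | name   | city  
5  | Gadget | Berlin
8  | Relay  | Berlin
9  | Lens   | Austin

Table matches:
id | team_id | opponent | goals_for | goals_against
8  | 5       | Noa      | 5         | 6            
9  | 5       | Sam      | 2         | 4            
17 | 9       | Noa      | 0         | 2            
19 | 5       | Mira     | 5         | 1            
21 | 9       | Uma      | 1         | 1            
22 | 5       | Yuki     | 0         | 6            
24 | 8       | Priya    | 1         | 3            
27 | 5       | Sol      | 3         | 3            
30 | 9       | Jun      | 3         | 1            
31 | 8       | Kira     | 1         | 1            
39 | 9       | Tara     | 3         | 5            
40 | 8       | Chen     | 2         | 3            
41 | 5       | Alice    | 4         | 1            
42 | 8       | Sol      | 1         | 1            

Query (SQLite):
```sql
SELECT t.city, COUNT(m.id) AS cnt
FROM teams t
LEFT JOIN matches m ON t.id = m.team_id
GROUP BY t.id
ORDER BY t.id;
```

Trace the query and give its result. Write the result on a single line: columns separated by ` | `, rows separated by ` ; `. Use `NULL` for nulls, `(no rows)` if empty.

Berlin | 6 ; Berlin | 4 ; Austin | 4

LEFT JOIN keeps every teams row; unmatched ones get NULL for matches columns.
Group by teams.id and compute COUNT(m.id). COUNT(col) of an all-NULL group is 0.
  5: ids {8, 9, 19, 22, 27, 41} → COUNT(m.id)=6
  8: ids {24, 31, 40, 42} → COUNT(m.id)=4
  9: ids {17, 21, 30, 39} → COUNT(m.id)=4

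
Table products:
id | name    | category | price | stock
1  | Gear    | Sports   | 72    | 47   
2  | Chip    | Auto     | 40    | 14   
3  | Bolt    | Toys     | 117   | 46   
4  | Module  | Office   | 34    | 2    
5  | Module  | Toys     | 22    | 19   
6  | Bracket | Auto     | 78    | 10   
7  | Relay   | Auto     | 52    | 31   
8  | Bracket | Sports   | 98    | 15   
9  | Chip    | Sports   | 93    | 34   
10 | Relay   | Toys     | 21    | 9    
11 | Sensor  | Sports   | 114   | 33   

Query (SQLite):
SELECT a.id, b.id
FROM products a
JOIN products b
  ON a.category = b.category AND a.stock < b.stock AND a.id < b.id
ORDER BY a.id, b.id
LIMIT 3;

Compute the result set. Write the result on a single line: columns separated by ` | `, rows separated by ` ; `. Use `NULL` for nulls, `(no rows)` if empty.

2 | 7 ; 6 | 7 ; 8 | 9

Pairs (a,b) with same category, a.stock < b.stock, a.id < b.id.
category groups: Auto:{2,6,7} Office:{4} Sports:{1,8,9,11} Toys:{3,5,10}
Ordered by (a.id, b.id); first 3.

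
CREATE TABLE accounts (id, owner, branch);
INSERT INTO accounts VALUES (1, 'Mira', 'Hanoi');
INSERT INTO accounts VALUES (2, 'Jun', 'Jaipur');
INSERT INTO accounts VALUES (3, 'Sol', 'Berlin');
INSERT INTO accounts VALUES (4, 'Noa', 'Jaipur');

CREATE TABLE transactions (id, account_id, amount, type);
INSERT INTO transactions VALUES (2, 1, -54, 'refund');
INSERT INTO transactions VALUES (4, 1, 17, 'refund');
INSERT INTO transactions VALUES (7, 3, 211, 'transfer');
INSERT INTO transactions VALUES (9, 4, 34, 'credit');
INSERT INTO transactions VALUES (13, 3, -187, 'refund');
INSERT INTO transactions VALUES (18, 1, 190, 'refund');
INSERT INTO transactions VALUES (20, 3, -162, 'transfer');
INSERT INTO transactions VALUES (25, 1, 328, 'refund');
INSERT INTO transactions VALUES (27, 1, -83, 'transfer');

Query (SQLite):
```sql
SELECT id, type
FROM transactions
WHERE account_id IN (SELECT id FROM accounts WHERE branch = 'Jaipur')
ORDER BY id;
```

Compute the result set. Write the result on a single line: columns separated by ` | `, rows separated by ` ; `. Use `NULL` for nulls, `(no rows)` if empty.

Inner query: accounts.id where branch = 'Jaipur'.
Outer: keep transactions rows whose account_id is in that set.
Inner query → {2, 4}

9 | credit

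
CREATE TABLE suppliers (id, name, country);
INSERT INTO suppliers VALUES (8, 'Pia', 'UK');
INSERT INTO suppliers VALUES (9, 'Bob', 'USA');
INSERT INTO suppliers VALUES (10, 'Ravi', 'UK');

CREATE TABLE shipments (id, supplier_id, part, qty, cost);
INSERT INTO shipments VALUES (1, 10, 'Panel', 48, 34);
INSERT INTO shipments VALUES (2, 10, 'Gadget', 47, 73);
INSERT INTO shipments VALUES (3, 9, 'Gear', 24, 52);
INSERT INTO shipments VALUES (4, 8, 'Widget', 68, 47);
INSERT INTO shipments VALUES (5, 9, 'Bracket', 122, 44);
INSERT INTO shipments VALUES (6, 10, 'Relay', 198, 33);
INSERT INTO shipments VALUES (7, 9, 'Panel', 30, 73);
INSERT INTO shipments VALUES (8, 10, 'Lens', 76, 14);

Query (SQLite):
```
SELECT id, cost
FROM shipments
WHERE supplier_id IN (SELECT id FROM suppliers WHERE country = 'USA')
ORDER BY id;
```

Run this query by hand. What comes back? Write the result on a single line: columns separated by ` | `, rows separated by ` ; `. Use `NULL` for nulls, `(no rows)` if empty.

Inner query: suppliers.id where country = 'USA'.
Outer: keep shipments rows whose supplier_id is in that set.
Inner query → {9}

3 | 52 ; 5 | 44 ; 7 | 73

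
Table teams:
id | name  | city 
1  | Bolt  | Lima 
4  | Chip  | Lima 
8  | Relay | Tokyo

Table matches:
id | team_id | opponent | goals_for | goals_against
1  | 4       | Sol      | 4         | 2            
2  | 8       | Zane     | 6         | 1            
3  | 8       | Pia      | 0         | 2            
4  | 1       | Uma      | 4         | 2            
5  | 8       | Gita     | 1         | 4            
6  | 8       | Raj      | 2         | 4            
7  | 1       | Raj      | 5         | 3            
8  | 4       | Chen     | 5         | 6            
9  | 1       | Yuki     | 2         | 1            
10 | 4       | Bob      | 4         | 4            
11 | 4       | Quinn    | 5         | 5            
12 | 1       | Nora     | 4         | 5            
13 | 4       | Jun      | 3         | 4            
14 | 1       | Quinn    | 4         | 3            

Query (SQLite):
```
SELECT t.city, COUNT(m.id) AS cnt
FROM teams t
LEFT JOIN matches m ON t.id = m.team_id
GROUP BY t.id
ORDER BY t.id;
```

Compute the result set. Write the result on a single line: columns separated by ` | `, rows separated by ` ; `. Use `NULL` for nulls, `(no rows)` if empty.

Lima | 5 ; Lima | 5 ; Tokyo | 4

LEFT JOIN keeps every teams row; unmatched ones get NULL for matches columns.
Group by teams.id and compute COUNT(m.id). COUNT(col) of an all-NULL group is 0.
  1: ids {4, 7, 9, 12, 14} → COUNT(m.id)=5
  4: ids {1, 8, 10, 11, 13} → COUNT(m.id)=5
  8: ids {2, 3, 5, 6} → COUNT(m.id)=4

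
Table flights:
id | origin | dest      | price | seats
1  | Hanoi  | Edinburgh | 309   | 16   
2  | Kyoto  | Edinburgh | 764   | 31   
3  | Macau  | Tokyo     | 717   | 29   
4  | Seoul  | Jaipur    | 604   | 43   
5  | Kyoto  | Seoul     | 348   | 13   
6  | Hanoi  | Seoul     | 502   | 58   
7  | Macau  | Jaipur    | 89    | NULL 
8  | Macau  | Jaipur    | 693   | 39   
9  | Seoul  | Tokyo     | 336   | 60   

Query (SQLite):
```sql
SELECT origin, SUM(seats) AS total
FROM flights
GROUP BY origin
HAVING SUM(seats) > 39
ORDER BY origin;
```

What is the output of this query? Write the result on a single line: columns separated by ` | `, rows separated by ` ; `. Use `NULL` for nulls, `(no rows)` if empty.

Hanoi | 74 ; Kyoto | 44 ; Macau | 68 ; Seoul | 103

Partition flights by origin; compute SUM(seats) within each group.
HAVING: keep groups where SUM(seats) > 39.
  Hanoi: ids {1, 6} → SUM(seats)=74
  Kyoto: ids {2, 5} → SUM(seats)=44
  Macau: ids {3, 7, 8} → SUM(seats)=68
  Seoul: ids {4, 9} → SUM(seats)=103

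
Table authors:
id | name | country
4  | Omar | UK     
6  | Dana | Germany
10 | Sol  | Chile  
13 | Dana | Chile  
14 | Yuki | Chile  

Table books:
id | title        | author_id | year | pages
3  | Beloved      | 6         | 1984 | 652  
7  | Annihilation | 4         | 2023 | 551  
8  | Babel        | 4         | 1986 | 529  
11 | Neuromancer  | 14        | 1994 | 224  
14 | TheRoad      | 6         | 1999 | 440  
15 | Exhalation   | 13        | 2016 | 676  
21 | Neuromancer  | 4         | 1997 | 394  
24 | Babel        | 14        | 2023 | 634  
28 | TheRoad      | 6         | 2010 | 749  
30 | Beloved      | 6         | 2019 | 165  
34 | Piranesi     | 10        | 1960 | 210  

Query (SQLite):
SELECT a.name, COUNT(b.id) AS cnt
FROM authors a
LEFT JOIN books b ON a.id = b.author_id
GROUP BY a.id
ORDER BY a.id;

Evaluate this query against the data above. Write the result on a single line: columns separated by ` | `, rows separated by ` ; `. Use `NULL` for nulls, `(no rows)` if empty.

Omar | 3 ; Dana | 4 ; Sol | 1 ; Dana | 1 ; Yuki | 2

LEFT JOIN keeps every authors row; unmatched ones get NULL for books columns.
Group by authors.id and compute COUNT(b.id). COUNT(col) of an all-NULL group is 0.
  4: ids {7, 8, 21} → COUNT(b.id)=3
  6: ids {3, 14, 28, 30} → COUNT(b.id)=4
  10: ids {34} → COUNT(b.id)=1
  13: ids {15} → COUNT(b.id)=1
  14: ids {11, 24} → COUNT(b.id)=2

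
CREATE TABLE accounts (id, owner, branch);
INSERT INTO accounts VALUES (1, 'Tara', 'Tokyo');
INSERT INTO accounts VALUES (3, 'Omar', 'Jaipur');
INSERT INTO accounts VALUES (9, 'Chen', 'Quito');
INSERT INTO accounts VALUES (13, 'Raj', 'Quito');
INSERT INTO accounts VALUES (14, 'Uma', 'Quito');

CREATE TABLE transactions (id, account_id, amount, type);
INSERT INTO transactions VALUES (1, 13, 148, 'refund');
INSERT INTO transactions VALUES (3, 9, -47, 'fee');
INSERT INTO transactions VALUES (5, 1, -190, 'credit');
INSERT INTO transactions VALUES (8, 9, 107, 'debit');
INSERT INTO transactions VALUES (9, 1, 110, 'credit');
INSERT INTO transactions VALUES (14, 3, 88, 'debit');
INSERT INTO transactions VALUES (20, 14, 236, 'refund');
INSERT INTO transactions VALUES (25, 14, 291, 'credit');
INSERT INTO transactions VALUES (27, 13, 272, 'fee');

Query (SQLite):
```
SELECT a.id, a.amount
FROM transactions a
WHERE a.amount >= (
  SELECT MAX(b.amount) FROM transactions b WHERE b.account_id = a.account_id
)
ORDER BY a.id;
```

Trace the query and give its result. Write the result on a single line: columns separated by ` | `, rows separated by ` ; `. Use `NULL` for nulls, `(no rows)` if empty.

For each transactions row a, compute MAX(amount) over rows sharing a.account_id.
Keep row a if a.amount >= that per-group MAX.
  account_id=1: MAX(amount) = 110
  account_id=3: MAX(amount) = 88
  account_id=9: MAX(amount) = 107
  account_id=13: MAX(amount) = 272
  account_id=14: MAX(amount) = 291

8 | 107 ; 9 | 110 ; 14 | 88 ; 25 | 291 ; 27 | 272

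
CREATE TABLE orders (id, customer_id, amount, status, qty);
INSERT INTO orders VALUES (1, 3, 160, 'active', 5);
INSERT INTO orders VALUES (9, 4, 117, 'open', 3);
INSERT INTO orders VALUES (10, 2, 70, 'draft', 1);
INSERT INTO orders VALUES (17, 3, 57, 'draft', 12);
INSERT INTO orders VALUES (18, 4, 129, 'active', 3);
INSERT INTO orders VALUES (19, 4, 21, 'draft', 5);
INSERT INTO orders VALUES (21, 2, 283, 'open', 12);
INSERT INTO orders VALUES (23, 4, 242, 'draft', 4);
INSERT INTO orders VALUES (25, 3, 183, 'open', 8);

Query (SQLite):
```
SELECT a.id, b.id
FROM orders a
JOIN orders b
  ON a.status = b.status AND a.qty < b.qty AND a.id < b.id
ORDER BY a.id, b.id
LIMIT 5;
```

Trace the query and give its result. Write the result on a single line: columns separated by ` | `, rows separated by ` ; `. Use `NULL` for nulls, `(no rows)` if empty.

9 | 21 ; 9 | 25 ; 10 | 17 ; 10 | 19 ; 10 | 23

Pairs (a,b) with same status, a.qty < b.qty, a.id < b.id.
status groups: active:{1,18} draft:{10,17,19,23} open:{9,21,25}
Ordered by (a.id, b.id); first 5.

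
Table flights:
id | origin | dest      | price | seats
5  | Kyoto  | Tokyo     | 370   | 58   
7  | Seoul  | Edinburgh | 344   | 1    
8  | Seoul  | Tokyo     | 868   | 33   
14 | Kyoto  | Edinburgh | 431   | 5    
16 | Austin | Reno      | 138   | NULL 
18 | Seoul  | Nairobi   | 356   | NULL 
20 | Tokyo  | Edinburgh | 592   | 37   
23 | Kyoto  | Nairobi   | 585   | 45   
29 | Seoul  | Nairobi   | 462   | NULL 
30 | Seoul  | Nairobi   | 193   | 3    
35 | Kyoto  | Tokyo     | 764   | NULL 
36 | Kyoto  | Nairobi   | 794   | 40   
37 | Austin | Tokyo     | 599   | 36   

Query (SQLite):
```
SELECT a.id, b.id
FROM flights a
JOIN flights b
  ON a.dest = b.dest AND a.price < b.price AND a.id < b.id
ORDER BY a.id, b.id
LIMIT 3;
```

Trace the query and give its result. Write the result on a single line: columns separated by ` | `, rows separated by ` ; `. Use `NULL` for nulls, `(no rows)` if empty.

5 | 8 ; 5 | 35 ; 5 | 37

Pairs (a,b) with same dest, a.price < b.price, a.id < b.id.
dest groups: Edinburgh:{7,14,20} Nairobi:{18,23,29,30,36} Reno:{16} Tokyo:{5,8,35,37}
Ordered by (a.id, b.id); first 3.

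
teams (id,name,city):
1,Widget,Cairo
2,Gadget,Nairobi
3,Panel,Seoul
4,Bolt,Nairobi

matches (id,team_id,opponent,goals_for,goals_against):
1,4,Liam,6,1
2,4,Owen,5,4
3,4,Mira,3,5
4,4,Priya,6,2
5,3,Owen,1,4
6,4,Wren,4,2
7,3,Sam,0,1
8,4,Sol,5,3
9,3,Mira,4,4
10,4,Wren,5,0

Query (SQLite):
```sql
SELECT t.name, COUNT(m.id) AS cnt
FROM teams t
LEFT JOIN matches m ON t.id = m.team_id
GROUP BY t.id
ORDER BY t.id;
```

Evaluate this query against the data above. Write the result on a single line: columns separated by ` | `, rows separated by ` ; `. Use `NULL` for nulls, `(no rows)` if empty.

Widget | 0 ; Gadget | 0 ; Panel | 3 ; Bolt | 7

LEFT JOIN keeps every teams row; unmatched ones get NULL for matches columns.
Group by teams.id and compute COUNT(m.id). COUNT(col) of an all-NULL group is 0.
  1: ids {—} → COUNT(m.id)=0
  2: ids {—} → COUNT(m.id)=0
  3: ids {5, 7, 9} → COUNT(m.id)=3
  4: ids {1, 2, 3, 4, 6, 8, 10} → COUNT(m.id)=7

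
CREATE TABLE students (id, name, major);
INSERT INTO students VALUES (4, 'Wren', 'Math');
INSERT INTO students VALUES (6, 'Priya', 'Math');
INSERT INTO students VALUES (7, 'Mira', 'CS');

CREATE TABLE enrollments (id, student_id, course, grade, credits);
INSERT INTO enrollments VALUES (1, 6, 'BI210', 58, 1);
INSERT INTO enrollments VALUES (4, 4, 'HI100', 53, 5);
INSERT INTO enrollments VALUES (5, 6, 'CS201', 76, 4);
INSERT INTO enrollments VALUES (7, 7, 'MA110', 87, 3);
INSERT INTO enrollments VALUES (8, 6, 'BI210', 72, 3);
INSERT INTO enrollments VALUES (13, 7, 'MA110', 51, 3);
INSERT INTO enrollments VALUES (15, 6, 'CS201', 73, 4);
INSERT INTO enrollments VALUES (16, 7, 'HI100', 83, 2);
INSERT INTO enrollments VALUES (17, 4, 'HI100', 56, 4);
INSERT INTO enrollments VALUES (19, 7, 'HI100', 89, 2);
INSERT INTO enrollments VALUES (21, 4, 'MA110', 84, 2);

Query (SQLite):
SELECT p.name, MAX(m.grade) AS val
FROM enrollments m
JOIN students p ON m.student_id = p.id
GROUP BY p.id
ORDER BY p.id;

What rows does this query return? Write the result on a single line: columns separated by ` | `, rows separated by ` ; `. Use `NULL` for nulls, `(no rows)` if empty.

Wren | 84 ; Priya | 76 ; Mira | 89

Join each enrollments row to its students via student_id.
Group joined rows by students.id; compute MAX(m.grade) per group.
  4: ids {4, 17, 21} → MAX(m.grade)=84
  6: ids {1, 5, 8, 15} → MAX(m.grade)=76
  7: ids {7, 13, 16, 19} → MAX(m.grade)=89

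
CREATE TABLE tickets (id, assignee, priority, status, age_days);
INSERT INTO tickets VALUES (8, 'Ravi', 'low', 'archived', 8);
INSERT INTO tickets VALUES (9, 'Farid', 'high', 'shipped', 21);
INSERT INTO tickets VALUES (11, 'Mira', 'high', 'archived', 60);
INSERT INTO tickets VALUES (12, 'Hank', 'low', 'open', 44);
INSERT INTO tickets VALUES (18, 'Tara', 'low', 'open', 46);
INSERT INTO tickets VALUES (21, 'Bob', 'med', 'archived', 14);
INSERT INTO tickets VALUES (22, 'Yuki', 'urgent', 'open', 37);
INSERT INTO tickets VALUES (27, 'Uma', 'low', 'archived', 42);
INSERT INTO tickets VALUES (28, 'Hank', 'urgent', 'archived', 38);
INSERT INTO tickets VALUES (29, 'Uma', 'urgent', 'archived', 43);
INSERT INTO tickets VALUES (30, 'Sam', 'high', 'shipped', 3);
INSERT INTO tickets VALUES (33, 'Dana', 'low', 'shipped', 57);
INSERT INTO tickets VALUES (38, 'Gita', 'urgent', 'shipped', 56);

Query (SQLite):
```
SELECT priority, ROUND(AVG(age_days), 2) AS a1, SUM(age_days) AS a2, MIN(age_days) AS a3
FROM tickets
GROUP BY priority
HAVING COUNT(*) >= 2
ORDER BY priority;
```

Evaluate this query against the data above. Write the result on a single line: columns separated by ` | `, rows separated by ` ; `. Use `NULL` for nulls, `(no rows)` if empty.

high | 28 | 84 | 3 ; low | 39.4 | 197 | 8 ; urgent | 43.5 | 174 | 37

Group tickets by priority.
Per group compute: ROUND(AVG(age_days), 2), SUM(age_days), MIN(age_days).
HAVING: drop groups with fewer than 2 rows.
  high: ids {9, 11, 30} → ROUND(AVG(age_days), 2)=28, SUM(age_days)=84, MIN(age_days)=3
  low: ids {8, 12, 18, 27, 33} → ROUND(AVG(age_days), 2)=39.4, SUM(age_days)=197, MIN(age_days)=8
  med: ids {21} → ROUND(AVG(age_days), 2)=14, SUM(age_days)=14, MIN(age_days)=14
  urgent: ids {22, 28, 29, 38} → ROUND(AVG(age_days), 2)=43.5, SUM(age_days)=174, MIN(age_days)=37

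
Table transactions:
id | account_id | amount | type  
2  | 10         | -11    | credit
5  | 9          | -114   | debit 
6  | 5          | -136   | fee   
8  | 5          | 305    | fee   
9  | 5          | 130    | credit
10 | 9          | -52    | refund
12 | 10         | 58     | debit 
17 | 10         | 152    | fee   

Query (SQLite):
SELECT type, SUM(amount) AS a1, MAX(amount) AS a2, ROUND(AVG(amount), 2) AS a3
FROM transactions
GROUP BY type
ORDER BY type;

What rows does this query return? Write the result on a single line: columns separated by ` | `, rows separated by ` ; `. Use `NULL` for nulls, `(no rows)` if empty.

credit | 119 | 130 | 59.5 ; debit | -56 | 58 | -28 ; fee | 321 | 305 | 107 ; refund | -52 | -52 | -52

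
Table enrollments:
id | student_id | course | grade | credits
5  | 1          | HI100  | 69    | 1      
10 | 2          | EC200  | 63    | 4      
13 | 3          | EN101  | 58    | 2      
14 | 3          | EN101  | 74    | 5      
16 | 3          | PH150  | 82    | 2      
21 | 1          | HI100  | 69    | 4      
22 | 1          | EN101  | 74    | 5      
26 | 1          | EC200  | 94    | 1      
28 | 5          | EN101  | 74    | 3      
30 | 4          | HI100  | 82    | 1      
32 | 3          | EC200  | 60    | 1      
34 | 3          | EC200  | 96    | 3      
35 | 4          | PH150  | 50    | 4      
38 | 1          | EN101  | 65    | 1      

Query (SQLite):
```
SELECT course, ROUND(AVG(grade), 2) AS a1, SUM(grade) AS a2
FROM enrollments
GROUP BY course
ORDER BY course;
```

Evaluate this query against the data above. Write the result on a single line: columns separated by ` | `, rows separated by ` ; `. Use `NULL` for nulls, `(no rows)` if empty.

Group enrollments by course.
Per group compute: ROUND(AVG(grade), 2), SUM(grade).
  EC200: ids {10, 26, 32, 34} → ROUND(AVG(grade), 2)=78.25, SUM(grade)=313
  EN101: ids {13, 14, 22, 28, 38} → ROUND(AVG(grade), 2)=69, SUM(grade)=345
  HI100: ids {5, 21, 30} → ROUND(AVG(grade), 2)=73.33, SUM(grade)=220
  PH150: ids {16, 35} → ROUND(AVG(grade), 2)=66, SUM(grade)=132

EC200 | 78.25 | 313 ; EN101 | 69 | 345 ; HI100 | 73.33 | 220 ; PH150 | 66 | 132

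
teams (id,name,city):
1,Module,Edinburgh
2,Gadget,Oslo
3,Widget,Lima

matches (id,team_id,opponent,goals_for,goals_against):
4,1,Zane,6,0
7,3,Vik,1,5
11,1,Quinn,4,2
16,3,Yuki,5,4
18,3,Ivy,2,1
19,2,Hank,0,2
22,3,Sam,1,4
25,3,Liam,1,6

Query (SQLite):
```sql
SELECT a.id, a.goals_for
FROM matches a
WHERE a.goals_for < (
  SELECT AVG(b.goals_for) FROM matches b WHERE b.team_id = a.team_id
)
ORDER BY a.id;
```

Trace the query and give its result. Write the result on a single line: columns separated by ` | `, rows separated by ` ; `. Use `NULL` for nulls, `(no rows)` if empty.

7 | 1 ; 11 | 4 ; 22 | 1 ; 25 | 1

For each matches row a, compute AVG(goals_for) over rows sharing a.team_id.
Keep row a if a.goals_for < that per-group AVG.
  team_id=1: AVG(goals_for) = 5.0
  team_id=2: AVG(goals_for) = 0.0
  team_id=3: AVG(goals_for) = 2.0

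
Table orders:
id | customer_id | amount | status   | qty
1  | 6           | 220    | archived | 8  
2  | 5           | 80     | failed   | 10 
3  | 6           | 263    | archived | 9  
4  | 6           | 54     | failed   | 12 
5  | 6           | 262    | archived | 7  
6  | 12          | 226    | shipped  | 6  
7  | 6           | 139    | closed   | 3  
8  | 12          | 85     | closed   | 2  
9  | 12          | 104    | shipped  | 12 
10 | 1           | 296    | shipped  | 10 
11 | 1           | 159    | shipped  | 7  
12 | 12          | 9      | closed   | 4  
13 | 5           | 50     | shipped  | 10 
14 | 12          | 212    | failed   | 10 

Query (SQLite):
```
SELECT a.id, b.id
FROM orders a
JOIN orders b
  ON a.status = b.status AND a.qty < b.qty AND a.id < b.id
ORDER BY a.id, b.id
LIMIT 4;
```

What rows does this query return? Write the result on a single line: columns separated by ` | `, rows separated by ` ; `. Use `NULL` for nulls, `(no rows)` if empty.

Pairs (a,b) with same status, a.qty < b.qty, a.id < b.id.
status groups: archived:{1,3,5} closed:{7,8,12} failed:{2,4,14} shipped:{6,9,10,11,13}
Ordered by (a.id, b.id); first 4.

1 | 3 ; 2 | 4 ; 6 | 9 ; 6 | 10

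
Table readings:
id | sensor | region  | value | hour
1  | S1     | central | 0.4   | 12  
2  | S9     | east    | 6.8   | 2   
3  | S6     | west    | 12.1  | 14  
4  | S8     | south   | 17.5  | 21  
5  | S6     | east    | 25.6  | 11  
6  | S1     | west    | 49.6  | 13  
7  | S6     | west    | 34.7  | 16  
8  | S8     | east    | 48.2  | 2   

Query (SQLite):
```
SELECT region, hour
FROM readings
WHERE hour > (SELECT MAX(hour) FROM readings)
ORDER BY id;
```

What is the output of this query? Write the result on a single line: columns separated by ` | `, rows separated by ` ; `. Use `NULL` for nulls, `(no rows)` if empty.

(no rows)

Scalar subquery: MAX(hour) over all readings rows = 21.
Keep rows where hour > that value.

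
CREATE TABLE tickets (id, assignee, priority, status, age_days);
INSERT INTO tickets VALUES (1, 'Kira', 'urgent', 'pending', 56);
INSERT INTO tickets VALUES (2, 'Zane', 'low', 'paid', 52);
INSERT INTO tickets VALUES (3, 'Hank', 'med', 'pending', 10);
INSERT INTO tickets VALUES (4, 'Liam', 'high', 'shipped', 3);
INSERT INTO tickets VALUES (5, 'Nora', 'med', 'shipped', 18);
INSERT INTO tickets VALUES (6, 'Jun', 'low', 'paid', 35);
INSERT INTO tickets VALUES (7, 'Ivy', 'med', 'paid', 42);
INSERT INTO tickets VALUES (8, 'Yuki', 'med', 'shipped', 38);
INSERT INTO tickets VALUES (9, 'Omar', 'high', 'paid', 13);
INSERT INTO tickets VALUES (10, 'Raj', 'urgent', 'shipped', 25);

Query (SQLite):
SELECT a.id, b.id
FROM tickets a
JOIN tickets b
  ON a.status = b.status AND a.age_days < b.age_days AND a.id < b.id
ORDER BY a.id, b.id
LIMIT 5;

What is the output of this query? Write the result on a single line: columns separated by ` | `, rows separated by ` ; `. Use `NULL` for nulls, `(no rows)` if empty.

4 | 5 ; 4 | 8 ; 4 | 10 ; 5 | 8 ; 5 | 10

Pairs (a,b) with same status, a.age_days < b.age_days, a.id < b.id.
status groups: paid:{2,6,7,9} pending:{1,3} shipped:{4,5,8,10}
Ordered by (a.id, b.id); first 5.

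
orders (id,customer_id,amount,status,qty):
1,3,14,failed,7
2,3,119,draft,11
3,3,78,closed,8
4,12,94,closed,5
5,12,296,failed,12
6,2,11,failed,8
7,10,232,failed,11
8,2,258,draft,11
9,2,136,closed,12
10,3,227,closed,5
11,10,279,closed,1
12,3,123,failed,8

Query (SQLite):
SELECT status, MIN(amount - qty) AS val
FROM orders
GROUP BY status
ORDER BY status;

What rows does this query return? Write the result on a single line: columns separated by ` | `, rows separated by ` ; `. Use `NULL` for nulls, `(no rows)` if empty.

closed | 70 ; draft | 108 ; failed | 3

For each row compute amount - qty.
Group by status; take MIN of the expression per group.
  closed: ids {3, 4, 9, 10, 11} → MIN(amount - qty)=70
  draft: ids {2, 8} → MIN(amount - qty)=108
  failed: ids {1, 5, 6, 7, 12} → MIN(amount - qty)=3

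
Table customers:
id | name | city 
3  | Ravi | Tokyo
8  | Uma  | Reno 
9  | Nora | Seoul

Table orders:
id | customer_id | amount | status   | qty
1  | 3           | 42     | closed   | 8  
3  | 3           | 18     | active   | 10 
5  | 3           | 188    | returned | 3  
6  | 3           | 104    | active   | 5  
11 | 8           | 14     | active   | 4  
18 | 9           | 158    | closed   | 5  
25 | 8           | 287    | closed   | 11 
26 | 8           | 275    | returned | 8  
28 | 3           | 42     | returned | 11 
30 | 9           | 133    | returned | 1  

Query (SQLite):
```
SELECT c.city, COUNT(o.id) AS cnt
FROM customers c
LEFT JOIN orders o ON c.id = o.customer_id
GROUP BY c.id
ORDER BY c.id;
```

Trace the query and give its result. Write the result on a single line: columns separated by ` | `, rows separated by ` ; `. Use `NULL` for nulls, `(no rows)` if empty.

Tokyo | 5 ; Reno | 3 ; Seoul | 2

LEFT JOIN keeps every customers row; unmatched ones get NULL for orders columns.
Group by customers.id and compute COUNT(o.id). COUNT(col) of an all-NULL group is 0.
  3: ids {1, 3, 5, 6, 28} → COUNT(o.id)=5
  8: ids {11, 25, 26} → COUNT(o.id)=3
  9: ids {18, 30} → COUNT(o.id)=2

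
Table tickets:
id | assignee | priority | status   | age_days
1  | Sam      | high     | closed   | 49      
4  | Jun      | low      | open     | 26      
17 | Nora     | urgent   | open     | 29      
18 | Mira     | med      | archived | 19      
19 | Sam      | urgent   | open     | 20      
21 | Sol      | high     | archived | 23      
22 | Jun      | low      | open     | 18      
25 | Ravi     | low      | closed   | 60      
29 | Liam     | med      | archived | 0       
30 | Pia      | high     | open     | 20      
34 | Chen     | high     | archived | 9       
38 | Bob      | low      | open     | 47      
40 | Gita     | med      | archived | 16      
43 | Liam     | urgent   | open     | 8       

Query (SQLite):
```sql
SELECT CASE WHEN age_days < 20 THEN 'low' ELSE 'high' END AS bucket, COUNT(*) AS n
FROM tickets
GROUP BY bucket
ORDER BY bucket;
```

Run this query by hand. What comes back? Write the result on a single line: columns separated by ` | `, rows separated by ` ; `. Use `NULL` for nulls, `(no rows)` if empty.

Bucket rows by age_days < 20 → 'low' else 'high'; count each bucket.

high | 8 ; low | 6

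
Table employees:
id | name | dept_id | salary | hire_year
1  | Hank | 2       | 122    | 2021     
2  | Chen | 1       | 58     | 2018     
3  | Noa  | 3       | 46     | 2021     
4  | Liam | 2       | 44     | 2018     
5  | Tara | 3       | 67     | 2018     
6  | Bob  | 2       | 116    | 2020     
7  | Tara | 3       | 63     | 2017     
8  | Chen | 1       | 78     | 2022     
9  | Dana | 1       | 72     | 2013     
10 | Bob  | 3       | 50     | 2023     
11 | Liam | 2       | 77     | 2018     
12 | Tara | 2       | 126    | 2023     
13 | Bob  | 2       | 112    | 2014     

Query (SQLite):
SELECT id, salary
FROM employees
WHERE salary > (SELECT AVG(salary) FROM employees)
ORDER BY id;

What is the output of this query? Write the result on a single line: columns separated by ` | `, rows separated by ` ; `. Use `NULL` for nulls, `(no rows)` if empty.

1 | 122 ; 6 | 116 ; 12 | 126 ; 13 | 112

Scalar subquery: AVG(salary) over all employees rows = 79.307692 (≈; comparison uses full precision).
Keep rows where salary > that value.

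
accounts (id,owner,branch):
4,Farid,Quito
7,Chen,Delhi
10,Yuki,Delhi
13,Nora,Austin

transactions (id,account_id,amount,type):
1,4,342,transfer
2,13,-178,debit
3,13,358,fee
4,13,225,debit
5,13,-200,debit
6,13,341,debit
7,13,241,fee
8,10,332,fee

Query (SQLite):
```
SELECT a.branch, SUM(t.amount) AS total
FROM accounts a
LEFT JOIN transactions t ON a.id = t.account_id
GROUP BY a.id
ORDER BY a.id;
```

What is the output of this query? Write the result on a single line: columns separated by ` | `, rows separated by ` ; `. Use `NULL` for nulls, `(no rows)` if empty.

Quito | 342 ; Delhi | NULL ; Delhi | 332 ; Austin | 787

LEFT JOIN keeps every accounts row; unmatched ones get NULL for transactions columns.
Group by accounts.id and compute SUM(t.amount). SUM over an all-NULL group is NULL.
  4: ids {1} → SUM(t.amount)=342
  7: ids {—} → SUM(t.amount)=NULL
  10: ids {8} → SUM(t.amount)=332
  13: ids {2, 3, 4, 5, 6, 7} → SUM(t.amount)=787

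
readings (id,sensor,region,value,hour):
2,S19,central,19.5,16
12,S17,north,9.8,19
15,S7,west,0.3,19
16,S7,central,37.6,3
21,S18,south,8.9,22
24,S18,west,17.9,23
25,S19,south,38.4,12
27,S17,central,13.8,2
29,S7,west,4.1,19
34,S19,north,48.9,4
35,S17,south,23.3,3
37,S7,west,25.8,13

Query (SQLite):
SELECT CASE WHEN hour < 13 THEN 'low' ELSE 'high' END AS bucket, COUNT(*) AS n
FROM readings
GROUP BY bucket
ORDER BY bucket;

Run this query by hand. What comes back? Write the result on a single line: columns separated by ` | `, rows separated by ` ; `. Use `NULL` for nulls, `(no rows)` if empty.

high | 7 ; low | 5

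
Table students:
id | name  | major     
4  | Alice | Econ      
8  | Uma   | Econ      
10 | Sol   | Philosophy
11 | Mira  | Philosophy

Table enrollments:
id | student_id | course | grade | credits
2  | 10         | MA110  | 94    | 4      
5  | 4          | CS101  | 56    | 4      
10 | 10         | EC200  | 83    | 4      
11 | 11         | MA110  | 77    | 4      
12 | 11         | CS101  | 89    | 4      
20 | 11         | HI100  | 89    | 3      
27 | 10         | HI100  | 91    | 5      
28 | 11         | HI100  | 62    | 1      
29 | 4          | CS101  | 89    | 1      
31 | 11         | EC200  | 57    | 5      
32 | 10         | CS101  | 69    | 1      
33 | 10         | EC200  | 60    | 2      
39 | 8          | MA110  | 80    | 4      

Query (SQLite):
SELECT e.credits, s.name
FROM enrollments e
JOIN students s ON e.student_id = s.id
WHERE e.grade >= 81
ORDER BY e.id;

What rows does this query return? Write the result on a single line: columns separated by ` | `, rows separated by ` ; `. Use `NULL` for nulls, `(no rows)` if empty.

Each enrollments row matches the students row where student_id = students.id.
Then keep rows with e.grade >= 81.

4 | Sol ; 4 | Sol ; 4 | Mira ; 3 | Mira ; 5 | Sol ; 1 | Alice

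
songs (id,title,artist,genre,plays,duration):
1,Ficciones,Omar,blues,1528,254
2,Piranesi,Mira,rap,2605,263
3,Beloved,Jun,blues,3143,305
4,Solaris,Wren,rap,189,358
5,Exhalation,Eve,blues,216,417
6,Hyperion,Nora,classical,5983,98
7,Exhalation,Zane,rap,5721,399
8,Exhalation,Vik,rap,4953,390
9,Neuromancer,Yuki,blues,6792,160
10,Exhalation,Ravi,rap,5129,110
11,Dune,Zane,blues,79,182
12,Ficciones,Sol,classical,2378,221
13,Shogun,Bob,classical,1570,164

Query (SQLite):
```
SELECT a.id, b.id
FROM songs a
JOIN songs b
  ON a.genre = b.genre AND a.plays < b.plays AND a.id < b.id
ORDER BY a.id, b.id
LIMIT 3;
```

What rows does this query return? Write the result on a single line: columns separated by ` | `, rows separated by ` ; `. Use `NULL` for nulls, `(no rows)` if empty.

Pairs (a,b) with same genre, a.plays < b.plays, a.id < b.id.
genre groups: blues:{1,3,5,9,11} classical:{6,12,13} rap:{2,4,7,8,10}
Ordered by (a.id, b.id); first 3.

1 | 3 ; 1 | 9 ; 2 | 7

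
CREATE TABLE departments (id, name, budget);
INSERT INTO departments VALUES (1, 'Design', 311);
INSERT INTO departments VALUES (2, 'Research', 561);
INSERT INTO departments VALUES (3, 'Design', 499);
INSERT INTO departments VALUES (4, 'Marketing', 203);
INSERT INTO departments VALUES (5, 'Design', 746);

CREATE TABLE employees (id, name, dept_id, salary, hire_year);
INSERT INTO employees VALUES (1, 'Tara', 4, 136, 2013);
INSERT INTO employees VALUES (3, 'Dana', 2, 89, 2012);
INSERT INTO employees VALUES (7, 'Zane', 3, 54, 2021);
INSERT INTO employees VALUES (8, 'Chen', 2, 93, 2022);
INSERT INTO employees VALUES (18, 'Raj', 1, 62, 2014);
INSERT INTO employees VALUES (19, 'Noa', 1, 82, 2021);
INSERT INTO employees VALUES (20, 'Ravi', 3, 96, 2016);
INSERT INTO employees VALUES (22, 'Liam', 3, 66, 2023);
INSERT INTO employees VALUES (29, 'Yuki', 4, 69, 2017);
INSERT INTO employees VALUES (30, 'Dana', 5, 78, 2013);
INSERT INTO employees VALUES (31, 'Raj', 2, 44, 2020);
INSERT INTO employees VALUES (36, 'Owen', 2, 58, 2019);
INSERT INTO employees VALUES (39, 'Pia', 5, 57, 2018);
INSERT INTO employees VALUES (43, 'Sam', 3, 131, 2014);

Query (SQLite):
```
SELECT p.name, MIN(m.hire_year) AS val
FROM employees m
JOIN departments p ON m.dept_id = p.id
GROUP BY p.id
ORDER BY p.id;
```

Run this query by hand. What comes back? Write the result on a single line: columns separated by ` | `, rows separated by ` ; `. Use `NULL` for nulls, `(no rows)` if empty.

Join each employees row to its departments via dept_id.
Group joined rows by departments.id; compute MIN(m.hire_year) per group.
  1: ids {18, 19} → MIN(m.hire_year)=2014
  2: ids {3, 8, 31, 36} → MIN(m.hire_year)=2012
  3: ids {7, 20, 22, 43} → MIN(m.hire_year)=2014
  4: ids {1, 29} → MIN(m.hire_year)=2013
  5: ids {30, 39} → MIN(m.hire_year)=2013

Design | 2014 ; Research | 2012 ; Design | 2014 ; Marketing | 2013 ; Design | 2013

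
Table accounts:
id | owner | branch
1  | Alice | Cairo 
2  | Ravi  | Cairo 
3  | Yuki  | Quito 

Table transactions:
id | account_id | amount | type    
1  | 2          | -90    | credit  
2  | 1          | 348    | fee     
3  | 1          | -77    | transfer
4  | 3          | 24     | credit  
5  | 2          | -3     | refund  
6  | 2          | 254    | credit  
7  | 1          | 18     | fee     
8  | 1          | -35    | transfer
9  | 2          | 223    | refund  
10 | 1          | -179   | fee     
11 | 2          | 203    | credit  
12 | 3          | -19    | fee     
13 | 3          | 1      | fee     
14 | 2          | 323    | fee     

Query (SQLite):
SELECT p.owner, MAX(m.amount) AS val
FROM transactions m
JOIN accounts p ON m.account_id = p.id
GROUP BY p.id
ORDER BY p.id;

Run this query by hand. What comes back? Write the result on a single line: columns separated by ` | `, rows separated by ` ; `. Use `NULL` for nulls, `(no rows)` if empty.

Join each transactions row to its accounts via account_id.
Group joined rows by accounts.id; compute MAX(m.amount) per group.
  1: ids {2, 3, 7, 8, 10} → MAX(m.amount)=348
  2: ids {1, 5, 6, 9, 11, 14} → MAX(m.amount)=323
  3: ids {4, 12, 13} → MAX(m.amount)=24

Alice | 348 ; Ravi | 323 ; Yuki | 24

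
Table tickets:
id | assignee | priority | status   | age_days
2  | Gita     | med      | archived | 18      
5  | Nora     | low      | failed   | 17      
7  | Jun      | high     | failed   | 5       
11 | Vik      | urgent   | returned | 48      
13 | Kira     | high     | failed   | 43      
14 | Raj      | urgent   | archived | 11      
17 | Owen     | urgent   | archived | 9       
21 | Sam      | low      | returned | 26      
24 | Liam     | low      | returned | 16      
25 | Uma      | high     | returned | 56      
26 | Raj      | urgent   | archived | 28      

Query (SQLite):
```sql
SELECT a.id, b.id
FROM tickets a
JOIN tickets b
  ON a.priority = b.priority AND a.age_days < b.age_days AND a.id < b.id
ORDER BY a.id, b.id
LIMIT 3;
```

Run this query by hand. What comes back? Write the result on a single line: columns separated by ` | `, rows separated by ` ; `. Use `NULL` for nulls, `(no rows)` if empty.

Pairs (a,b) with same priority, a.age_days < b.age_days, a.id < b.id.
priority groups: high:{7,13,25} low:{5,21,24} med:{2} urgent:{11,14,17,26}
Ordered by (a.id, b.id); first 3.

5 | 21 ; 7 | 13 ; 7 | 25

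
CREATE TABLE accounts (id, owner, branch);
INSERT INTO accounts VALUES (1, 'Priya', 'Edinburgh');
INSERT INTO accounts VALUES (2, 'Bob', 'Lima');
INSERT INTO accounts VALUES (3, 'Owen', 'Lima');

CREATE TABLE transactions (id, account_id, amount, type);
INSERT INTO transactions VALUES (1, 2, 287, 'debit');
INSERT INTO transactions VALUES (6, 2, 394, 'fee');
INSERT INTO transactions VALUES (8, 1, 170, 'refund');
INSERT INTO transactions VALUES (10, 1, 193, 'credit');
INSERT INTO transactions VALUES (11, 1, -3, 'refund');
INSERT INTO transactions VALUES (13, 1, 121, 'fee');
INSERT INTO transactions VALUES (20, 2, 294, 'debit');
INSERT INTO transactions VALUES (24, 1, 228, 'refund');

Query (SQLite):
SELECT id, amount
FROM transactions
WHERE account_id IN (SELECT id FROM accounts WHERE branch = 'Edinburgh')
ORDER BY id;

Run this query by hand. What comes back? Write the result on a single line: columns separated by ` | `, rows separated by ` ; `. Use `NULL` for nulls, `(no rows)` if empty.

8 | 170 ; 10 | 193 ; 11 | -3 ; 13 | 121 ; 24 | 228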